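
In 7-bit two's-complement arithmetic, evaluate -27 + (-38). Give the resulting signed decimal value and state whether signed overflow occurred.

-27 → 1100101
-38 → 1011010
  1100101
+ 1011010
= 0111111  (discard carry-out 1)
Result 0111111: MSB = 0 → value 63.
Both addends are negative but the stored result is non-negative: signed overflow. The true value -27 + (-38) = -65 lies outside [-64, 63].

63; overflow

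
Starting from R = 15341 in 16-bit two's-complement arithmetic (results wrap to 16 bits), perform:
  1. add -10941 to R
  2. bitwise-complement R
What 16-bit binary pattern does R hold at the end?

1110111011001111

Start: R = 15341 = 0011101111101101.
R = 15341 + (-10941) = 4400 = 0001000100110000
R = NOT 0001000100110000 = 1110111011001111 = -4401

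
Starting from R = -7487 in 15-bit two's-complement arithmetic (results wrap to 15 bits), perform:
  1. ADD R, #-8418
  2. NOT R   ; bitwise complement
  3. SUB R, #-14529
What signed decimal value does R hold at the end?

Start: R = -7487 = 110001011000001.
R = -7487 + (-8418) = -15905 = 100000111011111
R = NOT 100000111011111 = 011111000100000 = 15904
R = 15904 − (-14529) = 30433; wraps to -2335 = 111011011100001

-2335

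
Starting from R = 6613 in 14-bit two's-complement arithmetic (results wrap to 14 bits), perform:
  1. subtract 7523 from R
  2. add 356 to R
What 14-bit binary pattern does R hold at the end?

Start: R = 6613 = 01100111010101.
R = 6613 − 7523 = -910 = 11110001110010
R = -910 + 356 = -554 = 11110111010110

11110111010110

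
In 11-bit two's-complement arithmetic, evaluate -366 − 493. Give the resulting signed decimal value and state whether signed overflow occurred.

-366 → 11010010010
493 → 00111101101
Subtract via negate-and-add: invert 00111101101 + 1 = 11000010011 (i.e. -493).
  11010010010
+ 11000010011
= 10010100101  (discard carry-out 1)
Result 10010100101: MSB = 1 → 1189 − 2048 = -859.
Both addends (after negating the subtrahend) are negative and so is the stored result: no signed overflow.

-859; no overflow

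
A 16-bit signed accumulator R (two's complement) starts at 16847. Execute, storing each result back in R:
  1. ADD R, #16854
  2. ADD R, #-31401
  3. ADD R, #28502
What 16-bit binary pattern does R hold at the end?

0111100001010010

Start: R = 16847 = 0100000111001111.
R = 16847 + 16854 = 33701; wraps to -31835 = 1000001110100101
R = -31835 + (-31401) = -63236; wraps to 2300 = 0000100011111100
R = 2300 + 28502 = 30802 = 0111100001010010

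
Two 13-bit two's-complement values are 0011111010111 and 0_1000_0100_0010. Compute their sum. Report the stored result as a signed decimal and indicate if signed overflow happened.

0011111010111 = 2007 (signed)
0_1000_0100_0010 → 0100001000010 = 2114 (signed)
  0011111010111
+ 0100001000010
= 1000000011001
Result 1000000011001: MSB = 1 → 4121 − 8192 = -4071.
Both addends are non-negative but the stored result is negative: signed overflow. The true value 2007 + 2114 = 4121 lies outside [-4096, 4095].

-4071; overflow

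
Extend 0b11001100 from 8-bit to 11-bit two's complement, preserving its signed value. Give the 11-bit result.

11111001100

MSB of 11001100 is 1; replicate it into the new high bits.
111|11001100 → 11111001100 (still -52).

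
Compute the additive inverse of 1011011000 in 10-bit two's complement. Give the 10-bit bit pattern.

0100101000

Invert: 0100100111. Add 1: 0100101000.
Check: 1011011000 = -296, 0100101000 = 296.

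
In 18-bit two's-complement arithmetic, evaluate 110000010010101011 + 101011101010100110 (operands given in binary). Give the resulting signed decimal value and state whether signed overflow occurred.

110000010010101011 = -64341 (signed)
101011101010100110 = -83290 (signed)
  110000010010101011
+ 101011101010100110
= 011011111101010001  (discard carry-out 1)
Result 011011111101010001: MSB = 0 → value 114513.
Both addends are negative but the stored result is non-negative: signed overflow. The true value -64341 + (-83290) = -147631 lies outside [-131072, 131071].

114513; overflow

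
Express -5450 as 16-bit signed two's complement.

|-5450| = 5450 = 0001010101001010 in 16 bits.
Invert the bits: 1110101010110101. Add 1: 1110101010110110.

1110101010110110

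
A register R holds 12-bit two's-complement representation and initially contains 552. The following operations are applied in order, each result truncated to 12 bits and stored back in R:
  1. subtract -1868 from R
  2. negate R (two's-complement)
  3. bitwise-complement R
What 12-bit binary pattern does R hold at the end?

Start: R = 552 = 001000101000.
R = 552 − (-1868) = 2420; wraps to -1676 = 100101110100
R = −(-1676) = 1676 = 011010001100
R = NOT 011010001100 = 100101110011 = -1677

100101110011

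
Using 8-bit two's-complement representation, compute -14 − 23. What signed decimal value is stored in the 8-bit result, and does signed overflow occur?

-37; no overflow

-14 → 11110010
23 → 00010111
Subtract via negate-and-add: invert 00010111 + 1 = 11101001 (i.e. -23).
  11110010
+ 11101001
= 11011011  (discard carry-out 1)
Result 11011011: MSB = 1 → 219 − 256 = -37.
Both addends (after negating the subtrahend) are negative and so is the stored result: no signed overflow.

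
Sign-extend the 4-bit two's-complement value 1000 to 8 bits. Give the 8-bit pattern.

MSB of 1000 is 1; replicate it into the new high bits.
1111|1000 → 11111000 (still -8).

11111000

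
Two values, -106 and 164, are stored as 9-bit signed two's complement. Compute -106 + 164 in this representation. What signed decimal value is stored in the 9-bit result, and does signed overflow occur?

58; no overflow

-106 → 110010110
164 → 010100100
  110010110
+ 010100100
= 000111010  (discard carry-out 1)
Result 000111010: MSB = 0 → value 58.
Addends have opposite signs, so signed overflow cannot occur.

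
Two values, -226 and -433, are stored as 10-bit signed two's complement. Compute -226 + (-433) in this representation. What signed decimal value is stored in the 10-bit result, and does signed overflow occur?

-226 → 1100011110
-433 → 1001001111
  1100011110
+ 1001001111
= 0101101101  (discard carry-out 1)
Result 0101101101: MSB = 0 → value 365.
Both addends are negative but the stored result is non-negative: signed overflow. The true value -226 + (-433) = -659 lies outside [-512, 511].

365; overflow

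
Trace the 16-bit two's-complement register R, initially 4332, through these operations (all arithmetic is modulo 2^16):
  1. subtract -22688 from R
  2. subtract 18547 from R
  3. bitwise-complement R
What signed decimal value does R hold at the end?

Start: R = 4332 = 0001000011101100.
R = 4332 − (-22688) = 27020 = 0110100110001100
R = 27020 − 18547 = 8473 = 0010000100011001
R = NOT 0010000100011001 = 1101111011100110 = -8474

-8474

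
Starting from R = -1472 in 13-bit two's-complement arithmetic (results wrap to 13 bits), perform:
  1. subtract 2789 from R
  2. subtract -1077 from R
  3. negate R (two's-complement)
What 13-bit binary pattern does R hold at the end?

0110001110000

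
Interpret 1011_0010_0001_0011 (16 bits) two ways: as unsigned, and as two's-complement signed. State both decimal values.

unsigned = 45587, signed = -19949

Unsigned: 1011001000010011 = 45587.
Signed: MSB=1 → 45587 − 65536 = -19949.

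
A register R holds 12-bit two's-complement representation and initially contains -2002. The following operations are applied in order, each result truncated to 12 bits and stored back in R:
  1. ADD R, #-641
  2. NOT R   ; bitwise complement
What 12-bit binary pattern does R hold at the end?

Start: R = -2002 = 100000101110.
R = -2002 + (-641) = -2643; wraps to 1453 = 010110101101
R = NOT 010110101101 = 101001010010 = -1454

101001010010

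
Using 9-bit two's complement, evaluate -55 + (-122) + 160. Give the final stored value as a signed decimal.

-17

-55 + (-122) = -177 (101001111)
-177 + 160 = -17 (111101111)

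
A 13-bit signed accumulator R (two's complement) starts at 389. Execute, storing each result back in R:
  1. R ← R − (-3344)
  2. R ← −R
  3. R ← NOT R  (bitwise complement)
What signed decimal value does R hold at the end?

3732

Start: R = 389 = 0000110000101.
R = 389 − (-3344) = 3733 = 0111010010101
R = −(3733) = -3733 = 1000101101011
R = NOT 1000101101011 = 0111010010100 = 3732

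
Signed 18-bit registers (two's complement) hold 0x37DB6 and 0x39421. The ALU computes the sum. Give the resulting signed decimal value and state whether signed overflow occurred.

0x37DB6 = 110111110110110110 = -33354 (signed)
0x39421 = 111001010000100001 = -27615 (signed)
  110111110110110110
+ 111001010000100001
= 110001000111010111  (discard carry-out 1)
Result 110001000111010111: MSB = 1 → 201175 − 262144 = -60969.
Both addends are negative and so is the stored result: no signed overflow.

-60969; no overflow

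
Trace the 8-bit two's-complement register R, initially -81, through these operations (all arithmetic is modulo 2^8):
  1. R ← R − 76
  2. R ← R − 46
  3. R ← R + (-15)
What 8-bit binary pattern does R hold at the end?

00100110

Start: R = -81 = 10101111.
R = -81 − 76 = -157; wraps to 99 = 01100011
R = 99 − 46 = 53 = 00110101
R = 53 + (-15) = 38 = 00100110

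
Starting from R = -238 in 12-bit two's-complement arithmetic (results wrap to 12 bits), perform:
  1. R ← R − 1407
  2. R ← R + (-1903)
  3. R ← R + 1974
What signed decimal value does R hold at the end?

Start: R = -238 = 111100010010.
R = -238 − 1407 = -1645 = 100110010011
R = -1645 + (-1903) = -3548; wraps to 548 = 001000100100
R = 548 + 1974 = 2522; wraps to -1574 = 100111011010

-1574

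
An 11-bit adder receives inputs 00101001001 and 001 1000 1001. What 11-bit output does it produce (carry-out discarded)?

  00101001001
+ 00110001001
= 01011010010

01011010010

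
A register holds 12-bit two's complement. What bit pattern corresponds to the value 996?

996 is non-negative, so write it directly in 12 bits: 001111100100.

001111100100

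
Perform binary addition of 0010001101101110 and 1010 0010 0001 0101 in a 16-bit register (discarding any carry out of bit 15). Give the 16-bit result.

  0010001101101110
+ 1010001000010101
= 1100010110000011

1100010110000011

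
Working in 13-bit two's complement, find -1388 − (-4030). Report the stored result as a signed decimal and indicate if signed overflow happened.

2642; no overflow

-1388 → 1101010010100
-4030 → 1000001000010
Subtract via negate-and-add: invert 1000001000010 + 1 = 0111110111110 (i.e. 4030).
  1101010010100
+ 0111110111110
= 0101001010010  (discard carry-out 1)
Result 0101001010010: MSB = 0 → value 2642.
Addends (after negating the subtrahend) have opposite signs, so signed overflow cannot occur.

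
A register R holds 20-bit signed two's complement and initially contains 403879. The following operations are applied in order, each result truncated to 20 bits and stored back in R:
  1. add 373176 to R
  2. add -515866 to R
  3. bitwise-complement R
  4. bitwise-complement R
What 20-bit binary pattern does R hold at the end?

Start: R = 403879 = 01100010100110100111.
R = 403879 + 373176 = 777055; wraps to -271521 = 10111101101101011111
R = -271521 + (-515866) = -787387; wraps to 261189 = 00111111110001000101
R = NOT 00111111110001000101 = 11000000001110111010 = -261190
R = NOT 11000000001110111010 = 00111111110001000101 = 261189

00111111110001000101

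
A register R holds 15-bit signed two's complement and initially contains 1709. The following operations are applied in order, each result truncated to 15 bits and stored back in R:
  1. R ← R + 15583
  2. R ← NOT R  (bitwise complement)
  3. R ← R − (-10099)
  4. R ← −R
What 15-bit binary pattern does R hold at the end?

Start: R = 1709 = 000011010101101.
R = 1709 + 15583 = 17292; wraps to -15476 = 100001110001100
R = NOT 100001110001100 = 011110001110011 = 15475
R = 15475 − (-10099) = 25574; wraps to -7194 = 110001111100110
R = −(-7194) = 7194 = 001110000011010

001110000011010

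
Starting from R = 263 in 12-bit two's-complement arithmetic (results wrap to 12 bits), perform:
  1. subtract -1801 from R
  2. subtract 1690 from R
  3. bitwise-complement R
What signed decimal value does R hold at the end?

-375

Start: R = 263 = 000100000111.
R = 263 − (-1801) = 2064; wraps to -2032 = 100000010000
R = -2032 − 1690 = -3722; wraps to 374 = 000101110110
R = NOT 000101110110 = 111010001001 = -375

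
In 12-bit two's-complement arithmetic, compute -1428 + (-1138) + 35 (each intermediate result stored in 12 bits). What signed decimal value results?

1565

-1428 + (-1138) = -2566 → wraps to 1530 (010111111010)
1530 + 35 = 1565 (011000011101)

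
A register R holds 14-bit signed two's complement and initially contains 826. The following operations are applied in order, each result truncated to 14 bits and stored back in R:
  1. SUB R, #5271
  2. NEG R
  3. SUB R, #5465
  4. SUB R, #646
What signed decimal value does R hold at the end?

-1666

Start: R = 826 = 00001100111010.
R = 826 − 5271 = -4445 = 10111010100011
R = −(-4445) = 4445 = 01000101011101
R = 4445 − 5465 = -1020 = 11110000000100
R = -1020 − 646 = -1666 = 11100101111110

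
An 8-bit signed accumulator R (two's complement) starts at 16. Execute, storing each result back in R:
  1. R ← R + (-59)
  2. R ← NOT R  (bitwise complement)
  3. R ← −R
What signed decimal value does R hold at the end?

Start: R = 16 = 00010000.
R = 16 + (-59) = -43 = 11010101
R = NOT 11010101 = 00101010 = 42
R = −(42) = -42 = 11010110

-42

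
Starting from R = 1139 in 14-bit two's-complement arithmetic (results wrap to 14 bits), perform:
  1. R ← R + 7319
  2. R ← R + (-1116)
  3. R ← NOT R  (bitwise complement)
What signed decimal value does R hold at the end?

Start: R = 1139 = 00010001110011.
R = 1139 + 7319 = 8458; wraps to -7926 = 10000100001010
R = -7926 + (-1116) = -9042; wraps to 7342 = 01110010101110
R = NOT 01110010101110 = 10001101010001 = -7343

-7343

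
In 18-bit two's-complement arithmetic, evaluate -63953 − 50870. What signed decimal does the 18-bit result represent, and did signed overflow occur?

-114823; no overflow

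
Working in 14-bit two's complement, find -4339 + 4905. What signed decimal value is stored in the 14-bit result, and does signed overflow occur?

-4339 → 10111100001101
4905 → 01001100101001
  10111100001101
+ 01001100101001
= 00001000110110  (discard carry-out 1)
Result 00001000110110: MSB = 0 → value 566.
Addends have opposite signs, so signed overflow cannot occur.

566; no overflow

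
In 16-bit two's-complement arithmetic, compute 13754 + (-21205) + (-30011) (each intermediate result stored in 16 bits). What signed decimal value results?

28074

13754 + (-21205) = -7451 (1110001011100101)
-7451 + (-30011) = -37462 → wraps to 28074 (0110110110101010)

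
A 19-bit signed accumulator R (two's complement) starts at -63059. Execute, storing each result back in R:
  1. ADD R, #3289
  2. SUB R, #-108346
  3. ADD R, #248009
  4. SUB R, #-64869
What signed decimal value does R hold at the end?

-162834

Start: R = -63059 = 1110000100110101101.
R = -63059 + 3289 = -59770 = 1110001011010000110
R = -59770 − (-108346) = 48576 = 0001011110111000000
R = 48576 + 248009 = 296585; wraps to -227703 = 1001000011010001001
R = -227703 − (-64869) = -162834 = 1011000001111101110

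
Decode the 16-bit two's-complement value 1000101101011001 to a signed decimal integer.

MSB is 1, so the value is negative.
Invert: 0111010010100110. Add 1: 0111010010100111 = 29863. So the value is −29863.

-29863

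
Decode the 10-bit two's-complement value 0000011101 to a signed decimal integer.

29

MSB is 0, so the value is non-negative: 0000011101 = 29.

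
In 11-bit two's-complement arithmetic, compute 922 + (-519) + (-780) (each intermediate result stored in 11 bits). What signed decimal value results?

922 + (-519) = 403 (00110010011)
403 + (-780) = -377 (11010000111)

-377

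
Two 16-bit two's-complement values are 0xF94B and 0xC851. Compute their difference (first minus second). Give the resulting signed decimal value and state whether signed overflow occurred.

0xF94B = 1111100101001011 = -1717 (signed)
0xC851 = 1100100001010001 = -14255 (signed)
Subtract via negate-and-add: invert 1100100001010001 + 1 = 0011011110101111 (i.e. 14255).
  1111100101001011
+ 0011011110101111
= 0011000011111010  (discard carry-out 1)
Result 0011000011111010: MSB = 0 → value 12538.
Addends (after negating the subtrahend) have opposite signs, so signed overflow cannot occur.

12538; no overflow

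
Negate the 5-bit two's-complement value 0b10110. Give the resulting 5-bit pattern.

01010

Invert: 01001. Add 1: 01010.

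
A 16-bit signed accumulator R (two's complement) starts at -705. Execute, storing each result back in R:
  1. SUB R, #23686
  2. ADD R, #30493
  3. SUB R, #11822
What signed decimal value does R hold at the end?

-5720

Start: R = -705 = 1111110100111111.
R = -705 − 23686 = -24391 = 1010000010111001
R = -24391 + 30493 = 6102 = 0001011111010110
R = 6102 − 11822 = -5720 = 1110100110101000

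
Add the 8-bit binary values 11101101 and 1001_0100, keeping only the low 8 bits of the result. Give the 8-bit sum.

  11101101
+ 10010100
= 10000001  (discard carry-out 1)

10000001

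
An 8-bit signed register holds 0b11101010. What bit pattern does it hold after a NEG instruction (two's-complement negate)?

Invert: 00010101. Add 1: 00010110.
Check: 11101010 = -22, 00010110 = 22.

00010110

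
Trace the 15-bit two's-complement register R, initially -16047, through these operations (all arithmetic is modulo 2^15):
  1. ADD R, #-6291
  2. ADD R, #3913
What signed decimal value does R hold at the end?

14343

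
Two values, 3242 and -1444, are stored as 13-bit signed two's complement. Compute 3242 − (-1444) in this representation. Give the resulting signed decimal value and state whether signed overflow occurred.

3242 → 0110010101010
-1444 → 1101001011100
Subtract via negate-and-add: invert 1101001011100 + 1 = 0010110100100 (i.e. 1444).
  0110010101010
+ 0010110100100
= 1001001001110
Result 1001001001110: MSB = 1 → 4686 − 8192 = -3506.
Both addends (after negating the subtrahend) are non-negative but the stored result is negative: signed overflow. The true value 3242 − (-1444) = 4686 lies outside [-4096, 4095].

-3506; overflow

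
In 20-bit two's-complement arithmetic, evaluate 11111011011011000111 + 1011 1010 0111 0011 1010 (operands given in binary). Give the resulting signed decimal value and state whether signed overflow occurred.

-303615; no overflow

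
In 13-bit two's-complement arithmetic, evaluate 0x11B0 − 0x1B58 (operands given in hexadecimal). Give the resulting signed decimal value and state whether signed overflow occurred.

0x11B0 = 1000110110000 = -3664 (signed)
0x1B58 = 1101101011000 = -1192 (signed)
Subtract via negate-and-add: invert 1101101011000 + 1 = 0010010101000 (i.e. 1192).
  1000110110000
+ 0010010101000
= 1011001011000
Result 1011001011000: MSB = 1 → 5720 − 8192 = -2472.
Addends (after negating the subtrahend) have opposite signs, so signed overflow cannot occur.

-2472; no overflow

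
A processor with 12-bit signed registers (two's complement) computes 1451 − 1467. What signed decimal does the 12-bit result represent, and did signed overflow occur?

-16; no overflow

1451 → 010110101011
1467 → 010110111011
Subtract via negate-and-add: invert 010110111011 + 1 = 101001000101 (i.e. -1467).
  010110101011
+ 101001000101
= 111111110000
Result 111111110000: MSB = 1 → 4080 − 4096 = -16.
Addends (after negating the subtrahend) have opposite signs, so signed overflow cannot occur.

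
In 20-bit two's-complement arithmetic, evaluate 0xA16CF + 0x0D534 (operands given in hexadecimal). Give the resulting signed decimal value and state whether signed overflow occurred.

-332797; no overflow

0xA16CF = 10100001011011001111 = -387377 (signed)
0x0D534 = 00001101010100110100 = 54580 (signed)
  10100001011011001111
+ 00001101010100110100
= 10101110110000000011
Result 10101110110000000011: MSB = 1 → 715779 − 1048576 = -332797.
Addends have opposite signs, so signed overflow cannot occur.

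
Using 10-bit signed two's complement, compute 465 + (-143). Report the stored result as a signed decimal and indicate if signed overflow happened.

465 → 0111010001
-143 → 1101110001
  0111010001
+ 1101110001
= 0101000010  (discard carry-out 1)
Result 0101000010: MSB = 0 → value 322.
Addends have opposite signs, so signed overflow cannot occur.

322; no overflow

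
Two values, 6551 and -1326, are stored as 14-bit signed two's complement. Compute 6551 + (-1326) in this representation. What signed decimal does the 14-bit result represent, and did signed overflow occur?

6551 → 01100110010111
-1326 → 11101011010010
  01100110010111
+ 11101011010010
= 01010001101001  (discard carry-out 1)
Result 01010001101001: MSB = 0 → value 5225.
Addends have opposite signs, so signed overflow cannot occur.

5225; no overflow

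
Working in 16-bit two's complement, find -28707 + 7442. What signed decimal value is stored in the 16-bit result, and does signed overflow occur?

-21265; no overflow

-28707 → 1000111111011101
7442 → 0001110100010010
  1000111111011101
+ 0001110100010010
= 1010110011101111
Result 1010110011101111: MSB = 1 → 44271 − 65536 = -21265.
Addends have opposite signs, so signed overflow cannot occur.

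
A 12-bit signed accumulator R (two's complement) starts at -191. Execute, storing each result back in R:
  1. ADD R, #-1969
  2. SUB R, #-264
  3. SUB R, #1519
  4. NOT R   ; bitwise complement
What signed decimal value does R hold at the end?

-682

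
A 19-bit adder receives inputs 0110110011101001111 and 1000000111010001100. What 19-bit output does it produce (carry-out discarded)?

1110111010111011011

  0110110011101001111
+ 1000000111010001100
= 1110111010111011011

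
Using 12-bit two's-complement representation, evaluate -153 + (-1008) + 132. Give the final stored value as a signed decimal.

-153 + (-1008) = -1161 (101101110111)
-1161 + 132 = -1029 (101111111011)

-1029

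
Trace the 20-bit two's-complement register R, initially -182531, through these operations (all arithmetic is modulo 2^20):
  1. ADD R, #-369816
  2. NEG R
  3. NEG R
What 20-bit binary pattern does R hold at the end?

01111001001001100101

Start: R = -182531 = 11010011011011111101.
R = -182531 + (-369816) = -552347; wraps to 496229 = 01111001001001100101
R = −(496229) = -496229 = 10000110110110011011
R = −(-496229) = 496229 = 01111001001001100101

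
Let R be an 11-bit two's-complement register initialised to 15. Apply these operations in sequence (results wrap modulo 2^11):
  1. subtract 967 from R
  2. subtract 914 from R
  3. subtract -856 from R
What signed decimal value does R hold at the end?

Start: R = 15 = 00000001111.
R = 15 − 967 = -952 = 10001001000
R = -952 − 914 = -1866; wraps to 182 = 00010110110
R = 182 − (-856) = 1038; wraps to -1010 = 10000001110

-1010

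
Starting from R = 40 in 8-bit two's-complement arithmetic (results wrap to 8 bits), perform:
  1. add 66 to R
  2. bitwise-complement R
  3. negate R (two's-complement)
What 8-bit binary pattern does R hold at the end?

01101011

Start: R = 40 = 00101000.
R = 40 + 66 = 106 = 01101010
R = NOT 01101010 = 10010101 = -107
R = −(-107) = 107 = 01101011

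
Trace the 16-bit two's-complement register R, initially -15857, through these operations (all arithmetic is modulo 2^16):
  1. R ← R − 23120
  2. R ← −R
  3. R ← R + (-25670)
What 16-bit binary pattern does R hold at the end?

0011001111111011

Start: R = -15857 = 1100001000001111.
R = -15857 − 23120 = -38977; wraps to 26559 = 0110011110111111
R = −(26559) = -26559 = 1001100001000001
R = -26559 + (-25670) = -52229; wraps to 13307 = 0011001111111011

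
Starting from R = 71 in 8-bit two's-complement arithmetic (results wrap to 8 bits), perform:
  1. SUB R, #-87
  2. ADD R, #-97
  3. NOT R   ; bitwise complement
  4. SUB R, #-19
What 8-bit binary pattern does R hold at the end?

Start: R = 71 = 01000111.
R = 71 − (-87) = 158; wraps to -98 = 10011110
R = -98 + (-97) = -195; wraps to 61 = 00111101
R = NOT 00111101 = 11000010 = -62
R = -62 − (-19) = -43 = 11010101

11010101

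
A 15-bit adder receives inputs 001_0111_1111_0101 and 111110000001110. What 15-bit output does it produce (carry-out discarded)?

  001011111110101
+ 111110000001110
= 001010000000011  (discard carry-out 1)

001010000000011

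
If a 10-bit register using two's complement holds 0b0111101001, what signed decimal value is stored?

489

MSB is 0, so the value is non-negative: 0111101001 = 489.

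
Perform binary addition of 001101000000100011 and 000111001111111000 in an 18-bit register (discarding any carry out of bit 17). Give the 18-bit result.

  001101000000100011
+ 000111001111111000
= 010100010000011011

010100010000011011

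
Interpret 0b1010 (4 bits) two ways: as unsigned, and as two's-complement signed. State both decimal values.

Unsigned: 1010 = 10.
Signed: MSB=1 → 10 − 16 = -6.

unsigned = 10, signed = -6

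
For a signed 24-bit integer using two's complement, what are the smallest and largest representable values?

min = -8388608, max = 8388607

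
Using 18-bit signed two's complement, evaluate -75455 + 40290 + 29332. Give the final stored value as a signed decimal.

-5833

-75455 + 40290 = -35165 (110111011010100011)
-35165 + 29332 = -5833 (111110100100110111)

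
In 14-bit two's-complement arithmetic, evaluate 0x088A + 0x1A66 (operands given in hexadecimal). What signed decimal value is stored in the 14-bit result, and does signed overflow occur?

-7440; overflow

0x088A = 00100010001010 = 2186 (signed)
0x1A66 = 01101001100110 = 6758 (signed)
  00100010001010
+ 01101001100110
= 10001011110000
Result 10001011110000: MSB = 1 → 8944 − 16384 = -7440.
Both addends are non-negative but the stored result is negative: signed overflow. The true value 2186 + 6758 = 8944 lies outside [-8192, 8191].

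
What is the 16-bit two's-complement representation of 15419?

0011110000111011

15419 is non-negative, so write it directly in 16 bits: 0011110000111011.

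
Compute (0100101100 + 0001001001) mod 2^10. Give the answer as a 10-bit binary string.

0101110101

  0100101100
+ 0001001001
= 0101110101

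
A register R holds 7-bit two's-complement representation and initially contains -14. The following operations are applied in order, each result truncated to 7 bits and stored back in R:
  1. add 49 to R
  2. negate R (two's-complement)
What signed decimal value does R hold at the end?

-35

Start: R = -14 = 1110010.
R = -14 + 49 = 35 = 0100011
R = −(35) = -35 = 1011101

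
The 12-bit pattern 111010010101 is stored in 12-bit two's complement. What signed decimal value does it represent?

MSB is 1, so the value is negative.
Unsigned reading: 3733. Subtract 2^12 = 4096: 3733 − 4096 = -363.

-363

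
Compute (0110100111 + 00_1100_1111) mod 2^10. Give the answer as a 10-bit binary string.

  0110100111
+ 0011001111
= 1001110110

1001110110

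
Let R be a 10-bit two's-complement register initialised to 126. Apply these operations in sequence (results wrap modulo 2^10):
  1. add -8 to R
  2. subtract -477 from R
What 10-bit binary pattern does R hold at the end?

1001010011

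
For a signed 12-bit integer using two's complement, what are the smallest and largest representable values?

Minimum: −2^11 = -2048.
Maximum: 2^11 − 1 = 2047.

min = -2048, max = 2047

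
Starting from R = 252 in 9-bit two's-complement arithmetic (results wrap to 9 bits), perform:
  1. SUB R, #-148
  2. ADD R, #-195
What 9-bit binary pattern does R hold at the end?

011001101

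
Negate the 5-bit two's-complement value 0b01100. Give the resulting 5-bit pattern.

10100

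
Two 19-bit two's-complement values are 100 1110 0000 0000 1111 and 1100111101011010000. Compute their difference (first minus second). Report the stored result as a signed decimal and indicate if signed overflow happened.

100 1110 0000 0000 1111 → 1001110000000001111 = -204785 (signed)
1100111101011010000 = -99632 (signed)
Subtract via negate-and-add: invert 1100111101011010000 + 1 = 0011000010100110000 (i.e. 99632).
  1001110000000001111
+ 0011000010100110000
= 1100110010100111111
Result 1100110010100111111: MSB = 1 → 419135 − 524288 = -105153.
Addends (after negating the subtrahend) have opposite signs, so signed overflow cannot occur.

-105153; no overflow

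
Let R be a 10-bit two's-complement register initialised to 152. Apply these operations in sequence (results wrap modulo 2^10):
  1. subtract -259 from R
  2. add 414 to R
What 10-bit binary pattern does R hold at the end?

1100111001

Start: R = 152 = 0010011000.
R = 152 − (-259) = 411 = 0110011011
R = 411 + 414 = 825; wraps to -199 = 1100111001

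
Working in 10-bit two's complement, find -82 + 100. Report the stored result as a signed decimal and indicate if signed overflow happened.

18; no overflow

-82 → 1110101110
100 → 0001100100
  1110101110
+ 0001100100
= 0000010010  (discard carry-out 1)
Result 0000010010: MSB = 0 → value 18.
Addends have opposite signs, so signed overflow cannot occur.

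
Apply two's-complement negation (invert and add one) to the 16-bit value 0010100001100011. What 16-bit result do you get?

Invert: 1101011110011100. Add 1: 1101011110011101.
Check: 0010100001100011 = 10339, 1101011110011101 = -10339.

1101011110011101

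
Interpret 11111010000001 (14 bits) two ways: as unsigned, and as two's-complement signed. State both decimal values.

unsigned = 16001, signed = -383

Unsigned: 11111010000001 = 16001.
Signed: MSB=1 → 16001 − 16384 = -383.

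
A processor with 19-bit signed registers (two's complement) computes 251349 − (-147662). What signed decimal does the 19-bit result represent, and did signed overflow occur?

251349 → 0111101010111010101
-147662 → 1011011111100110010
Subtract via negate-and-add: invert 1011011111100110010 + 1 = 0100100000011001110 (i.e. 147662).
  0111101010111010101
+ 0100100000011001110
= 1100001011010100011
Result 1100001011010100011: MSB = 1 → 399011 − 524288 = -125277.
Both addends (after negating the subtrahend) are non-negative but the stored result is negative: signed overflow. The true value 251349 − (-147662) = 399011 lies outside [-262144, 262143].

-125277; overflow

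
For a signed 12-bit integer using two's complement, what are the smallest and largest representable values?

min = -2048, max = 2047

Minimum: −2^11 = -2048.
Maximum: 2^11 − 1 = 2047.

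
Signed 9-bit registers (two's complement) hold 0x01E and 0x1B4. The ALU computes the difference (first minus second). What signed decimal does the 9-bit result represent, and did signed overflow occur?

106; no overflow

0x01E = 000011110 = 30 (signed)
0x1B4 = 110110100 = -76 (signed)
Subtract via negate-and-add: invert 110110100 + 1 = 001001100 (i.e. 76).
  000011110
+ 001001100
= 001101010
Result 001101010: MSB = 0 → value 106.
Both addends (after negating the subtrahend) are non-negative and so is the stored result: no signed overflow.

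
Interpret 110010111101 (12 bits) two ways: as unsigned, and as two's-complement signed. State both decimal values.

Unsigned: 110010111101 = 3261.
Signed: MSB=1 → 3261 − 4096 = -835.

unsigned = 3261, signed = -835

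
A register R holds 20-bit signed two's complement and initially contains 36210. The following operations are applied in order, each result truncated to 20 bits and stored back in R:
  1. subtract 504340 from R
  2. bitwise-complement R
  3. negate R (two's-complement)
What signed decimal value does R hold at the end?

-468129

Start: R = 36210 = 00001000110101110010.
R = 36210 − 504340 = -468130 = 10001101101101011110
R = NOT 10001101101101011110 = 01110010010010100001 = 468129
R = −(468129) = -468129 = 10001101101101011111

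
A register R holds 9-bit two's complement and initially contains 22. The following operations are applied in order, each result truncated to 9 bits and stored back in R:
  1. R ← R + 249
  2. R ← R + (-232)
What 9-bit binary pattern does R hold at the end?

000100111

Start: R = 22 = 000010110.
R = 22 + 249 = 271; wraps to -241 = 100001111
R = -241 + (-232) = -473; wraps to 39 = 000100111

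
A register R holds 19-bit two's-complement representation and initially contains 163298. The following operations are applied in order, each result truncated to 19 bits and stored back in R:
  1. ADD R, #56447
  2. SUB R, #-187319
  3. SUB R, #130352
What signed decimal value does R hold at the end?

-247576

Start: R = 163298 = 0100111110111100010.
R = 163298 + 56447 = 219745 = 0110101101001100001
R = 219745 − (-187319) = 407064; wraps to -117224 = 1100011011000011000
R = -117224 − 130352 = -247576 = 1000011100011101000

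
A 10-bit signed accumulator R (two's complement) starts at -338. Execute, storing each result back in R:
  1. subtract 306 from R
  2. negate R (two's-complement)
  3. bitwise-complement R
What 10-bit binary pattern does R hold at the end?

Start: R = -338 = 1010101110.
R = -338 − 306 = -644; wraps to 380 = 0101111100
R = −(380) = -380 = 1010000100
R = NOT 1010000100 = 0101111011 = 379

0101111011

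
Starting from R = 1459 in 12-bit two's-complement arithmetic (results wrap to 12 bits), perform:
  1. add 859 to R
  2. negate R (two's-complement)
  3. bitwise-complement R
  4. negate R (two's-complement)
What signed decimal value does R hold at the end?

Start: R = 1459 = 010110110011.
R = 1459 + 859 = 2318; wraps to -1778 = 100100001110
R = −(-1778) = 1778 = 011011110010
R = NOT 011011110010 = 100100001101 = -1779
R = −(-1779) = 1779 = 011011110011

1779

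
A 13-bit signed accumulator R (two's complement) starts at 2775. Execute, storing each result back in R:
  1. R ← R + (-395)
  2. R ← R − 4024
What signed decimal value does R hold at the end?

-1644

Start: R = 2775 = 0101011010111.
R = 2775 + (-395) = 2380 = 0100101001100
R = 2380 − 4024 = -1644 = 1100110010100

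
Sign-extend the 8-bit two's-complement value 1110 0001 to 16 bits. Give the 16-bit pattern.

1111111111100001

MSB of 11100001 is 1; replicate it into the new high bits.
11111111|11100001 → 1111111111100001 (still -31).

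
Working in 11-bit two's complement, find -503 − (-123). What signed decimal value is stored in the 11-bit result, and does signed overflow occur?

-503 → 11000001001
-123 → 11110000101
Subtract via negate-and-add: invert 11110000101 + 1 = 00001111011 (i.e. 123).
  11000001001
+ 00001111011
= 11010000100
Result 11010000100: MSB = 1 → 1668 − 2048 = -380.
Addends (after negating the subtrahend) have opposite signs, so signed overflow cannot occur.

-380; no overflow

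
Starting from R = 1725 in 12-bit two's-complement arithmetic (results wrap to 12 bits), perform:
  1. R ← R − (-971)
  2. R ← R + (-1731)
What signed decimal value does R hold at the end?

Start: R = 1725 = 011010111101.
R = 1725 − (-971) = 2696; wraps to -1400 = 101010001000
R = -1400 + (-1731) = -3131; wraps to 965 = 001111000101

965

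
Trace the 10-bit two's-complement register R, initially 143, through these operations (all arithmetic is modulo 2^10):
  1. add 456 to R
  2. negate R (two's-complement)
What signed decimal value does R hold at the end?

Start: R = 143 = 0010001111.
R = 143 + 456 = 599; wraps to -425 = 1001010111
R = −(-425) = 425 = 0110101001

425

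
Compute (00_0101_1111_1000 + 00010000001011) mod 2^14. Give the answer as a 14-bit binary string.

00101000000011

  00010111111000
+ 00010000001011
= 00101000000011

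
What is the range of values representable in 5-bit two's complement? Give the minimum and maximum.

min = -16, max = 15

Minimum: −2^4 = -16.
Maximum: 2^4 − 1 = 15.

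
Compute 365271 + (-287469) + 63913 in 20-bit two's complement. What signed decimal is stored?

365271 + (-287469) = 77802 (00010010111111101010)
77802 + 63913 = 141715 (00100010100110010011)

141715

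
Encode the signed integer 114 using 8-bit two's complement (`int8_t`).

114 is non-negative, so write it directly in 8 bits: 01110010.

01110010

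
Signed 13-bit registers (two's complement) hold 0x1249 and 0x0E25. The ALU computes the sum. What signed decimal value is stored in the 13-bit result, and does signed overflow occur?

0x1249 = 1001001001001 = -3511 (signed)
0x0E25 = 0111000100101 = 3621 (signed)
  1001001001001
+ 0111000100101
= 0000001101110  (discard carry-out 1)
Result 0000001101110: MSB = 0 → value 110.
Addends have opposite signs, so signed overflow cannot occur.

110; no overflow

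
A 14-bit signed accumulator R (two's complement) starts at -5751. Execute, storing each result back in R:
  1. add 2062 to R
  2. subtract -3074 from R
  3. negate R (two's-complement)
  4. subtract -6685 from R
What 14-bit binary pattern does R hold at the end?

01110010000100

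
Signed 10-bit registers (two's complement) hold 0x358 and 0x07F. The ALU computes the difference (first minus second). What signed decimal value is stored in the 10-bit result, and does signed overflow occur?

-295; no overflow

0x358 = 1101011000 = -168 (signed)
0x07F = 0001111111 = 127 (signed)
Subtract via negate-and-add: invert 0001111111 + 1 = 1110000001 (i.e. -127).
  1101011000
+ 1110000001
= 1011011001  (discard carry-out 1)
Result 1011011001: MSB = 1 → 729 − 1024 = -295.
Both addends (after negating the subtrahend) are negative and so is the stored result: no signed overflow.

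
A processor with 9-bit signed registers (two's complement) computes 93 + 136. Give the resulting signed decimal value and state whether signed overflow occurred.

93 → 001011101
136 → 010001000
  001011101
+ 010001000
= 011100101
Result 011100101: MSB = 0 → value 229.
Both addends are non-negative and so is the stored result: no signed overflow.

229; no overflow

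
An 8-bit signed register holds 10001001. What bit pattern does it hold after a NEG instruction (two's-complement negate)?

Invert: 01110110. Add 1: 01110111.
Check: 10001001 = -119, 01110111 = 119.

01110111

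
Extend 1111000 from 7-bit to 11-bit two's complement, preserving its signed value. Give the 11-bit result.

MSB of 1111000 is 1; replicate it into the new high bits.
1111|1111000 → 11111111000 (still -8).

11111111000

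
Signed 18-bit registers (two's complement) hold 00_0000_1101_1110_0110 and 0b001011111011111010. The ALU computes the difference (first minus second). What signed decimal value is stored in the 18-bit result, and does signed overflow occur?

00_0000_1101_1110_0110 → 000000110111100110 = 3558 (signed)
0b001011111011111010 → 001011111011111010 = 48890 (signed)
Subtract via negate-and-add: invert 001011111011111010 + 1 = 110100000100000110 (i.e. -48890).
  000000110111100110
+ 110100000100000110
= 110100111011101100
Result 110100111011101100: MSB = 1 → 216812 − 262144 = -45332.
Addends (after negating the subtrahend) have opposite signs, so signed overflow cannot occur.

-45332; no overflow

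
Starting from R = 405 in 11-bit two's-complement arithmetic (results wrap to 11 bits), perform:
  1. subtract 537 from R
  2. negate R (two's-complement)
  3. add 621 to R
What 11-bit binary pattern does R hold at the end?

Start: R = 405 = 00110010101.
R = 405 − 537 = -132 = 11101111100
R = −(-132) = 132 = 00010000100
R = 132 + 621 = 753 = 01011110001

01011110001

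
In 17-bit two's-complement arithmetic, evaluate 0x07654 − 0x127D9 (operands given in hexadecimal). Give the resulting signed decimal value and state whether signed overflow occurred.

0x07654 = 00111011001010100 = 30292 (signed)
0x127D9 = 10010011111011001 = -55335 (signed)
Subtract via negate-and-add: invert 10010011111011001 + 1 = 01101100000100111 (i.e. 55335).
  00111011001010100
+ 01101100000100111
= 10100111001111011
Result 10100111001111011: MSB = 1 → 85627 − 131072 = -45445.
Both addends (after negating the subtrahend) are non-negative but the stored result is negative: signed overflow. The true value 30292 − (-55335) = 85627 lies outside [-65536, 65535].

-45445; overflow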